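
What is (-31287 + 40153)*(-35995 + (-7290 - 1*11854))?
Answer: -488862374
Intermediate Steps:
(-31287 + 40153)*(-35995 + (-7290 - 1*11854)) = 8866*(-35995 + (-7290 - 11854)) = 8866*(-35995 - 19144) = 8866*(-55139) = -488862374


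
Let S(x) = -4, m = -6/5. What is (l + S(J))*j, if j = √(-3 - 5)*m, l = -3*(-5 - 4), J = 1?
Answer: -276*I*√2/5 ≈ -78.065*I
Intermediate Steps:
l = 27 (l = -3*(-9) = 27)
m = -6/5 (m = -6*⅕ = -6/5 ≈ -1.2000)
j = -12*I*√2/5 (j = √(-3 - 5)*(-6/5) = √(-8)*(-6/5) = (2*I*√2)*(-6/5) = -12*I*√2/5 ≈ -3.3941*I)
(l + S(J))*j = (27 - 4)*(-12*I*√2/5) = 23*(-12*I*√2/5) = -276*I*√2/5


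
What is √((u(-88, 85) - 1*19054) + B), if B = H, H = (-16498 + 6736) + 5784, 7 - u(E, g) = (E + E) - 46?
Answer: I*√22803 ≈ 151.01*I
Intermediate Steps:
u(E, g) = 53 - 2*E (u(E, g) = 7 - ((E + E) - 46) = 7 - (2*E - 46) = 7 - (-46 + 2*E) = 7 + (46 - 2*E) = 53 - 2*E)
H = -3978 (H = -9762 + 5784 = -3978)
B = -3978
√((u(-88, 85) - 1*19054) + B) = √(((53 - 2*(-88)) - 1*19054) - 3978) = √(((53 + 176) - 19054) - 3978) = √((229 - 19054) - 3978) = √(-18825 - 3978) = √(-22803) = I*√22803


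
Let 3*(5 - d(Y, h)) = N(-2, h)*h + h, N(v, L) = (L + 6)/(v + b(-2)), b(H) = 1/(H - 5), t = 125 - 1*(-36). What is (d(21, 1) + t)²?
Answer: 56310016/2025 ≈ 27807.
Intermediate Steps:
t = 161 (t = 125 + 36 = 161)
b(H) = 1/(-5 + H)
N(v, L) = (6 + L)/(-⅐ + v) (N(v, L) = (L + 6)/(v + 1/(-5 - 2)) = (6 + L)/(v + 1/(-7)) = (6 + L)/(v - ⅐) = (6 + L)/(-⅐ + v))
d(Y, h) = 5 - h/3 - h*(-14/5 - 7*h/15)/3 (d(Y, h) = 5 - ((7*(6 + h)/(-1 + 7*(-2)))*h + h)/3 = 5 - ((7*(6 + h)/(-1 - 14))*h + h)/3 = 5 - ((7*(6 + h)/(-15))*h + h)/3 = 5 - ((7*(-1/15)*(6 + h))*h + h)/3 = 5 - ((-14/5 - 7*h/15)*h + h)/3 = 5 - (h*(-14/5 - 7*h/15) + h)/3 = 5 - (h + h*(-14/5 - 7*h/15))/3 = 5 + (-h/3 - h*(-14/5 - 7*h/15)/3) = 5 - h/3 - h*(-14/5 - 7*h/15)/3)
(d(21, 1) + t)² = ((5 + (⅗)*1 + (7/45)*1²) + 161)² = ((5 + ⅗ + (7/45)*1) + 161)² = ((5 + ⅗ + 7/45) + 161)² = (259/45 + 161)² = (7504/45)² = 56310016/2025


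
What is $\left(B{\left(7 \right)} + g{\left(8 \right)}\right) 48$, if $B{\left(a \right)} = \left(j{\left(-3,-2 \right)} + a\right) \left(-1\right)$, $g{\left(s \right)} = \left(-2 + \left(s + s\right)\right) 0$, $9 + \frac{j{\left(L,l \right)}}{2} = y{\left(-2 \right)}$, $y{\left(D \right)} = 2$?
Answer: $336$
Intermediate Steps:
$j{\left(L,l \right)} = -14$ ($j{\left(L,l \right)} = -18 + 2 \cdot 2 = -18 + 4 = -14$)
$g{\left(s \right)} = 0$ ($g{\left(s \right)} = \left(-2 + 2 s\right) 0 = 0$)
$B{\left(a \right)} = 14 - a$ ($B{\left(a \right)} = \left(-14 + a\right) \left(-1\right) = 14 - a$)
$\left(B{\left(7 \right)} + g{\left(8 \right)}\right) 48 = \left(\left(14 - 7\right) + 0\right) 48 = \left(7 + 0\right) 48 = 7 \cdot 48 = 336$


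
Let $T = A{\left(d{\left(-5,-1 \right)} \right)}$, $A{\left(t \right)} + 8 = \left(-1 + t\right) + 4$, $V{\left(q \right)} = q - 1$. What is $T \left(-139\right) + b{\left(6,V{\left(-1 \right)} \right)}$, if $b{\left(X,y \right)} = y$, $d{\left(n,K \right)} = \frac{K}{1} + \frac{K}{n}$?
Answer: $\frac{4021}{5} \approx 804.2$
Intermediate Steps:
$d{\left(n,K \right)} = K + \frac{K}{n}$ ($d{\left(n,K \right)} = K 1 + \frac{K}{n} = K + \frac{K}{n}$)
$V{\left(q \right)} = -1 + q$
$A{\left(t \right)} = -5 + t$ ($A{\left(t \right)} = -8 + \left(\left(-1 + t\right) + 4\right) = -8 + \left(3 + t\right) = -5 + t$)
$T = - \frac{29}{5}$ ($T = -5 - \frac{4}{5} = - \frac{29}{5} \approx -5.8$)
$T \left(-139\right) + b{\left(6,V{\left(-1 \right)} \right)} = \left(- \frac{29}{5}\right) \left(-139\right) - 2 = \frac{4031}{5} - 2 = \frac{4021}{5}$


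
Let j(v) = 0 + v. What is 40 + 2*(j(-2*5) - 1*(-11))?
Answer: 42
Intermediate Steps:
j(v) = v
40 + 2*(j(-2*5) - 1*(-11)) = 40 + 2*(-2*5 - 1*(-11)) = 40 + 2*(-10 + 11) = 40 + 2*1 = 40 + 2 = 42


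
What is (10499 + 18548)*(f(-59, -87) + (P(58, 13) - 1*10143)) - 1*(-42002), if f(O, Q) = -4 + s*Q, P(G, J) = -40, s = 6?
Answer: -311022321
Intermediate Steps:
f(O, Q) = -4 + 6*Q
(10499 + 18548)*(f(-59, -87) + (P(58, 13) - 1*10143)) - 1*(-42002) = (10499 + 18548)*((-4 + 6*(-87)) + (-40 - 1*10143)) - 1*(-42002) = 29047*((-4 - 522) + (-40 - 10143)) + 42002 = 29047*(-526 - 10183) + 42002 = 29047*(-10709) + 42002 = -311064323 + 42002 = -311022321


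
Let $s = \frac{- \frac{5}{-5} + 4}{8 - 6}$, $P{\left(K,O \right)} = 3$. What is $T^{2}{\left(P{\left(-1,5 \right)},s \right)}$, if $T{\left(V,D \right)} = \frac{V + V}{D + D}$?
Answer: $\frac{36}{25} \approx 1.44$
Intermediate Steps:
$s = \frac{5}{2}$ ($s = \frac{\left(-5\right) \left(- \frac{1}{5}\right) + 4}{2} = \left(1 + 4\right) \frac{1}{2} = 5 \cdot \frac{1}{2} = \frac{5}{2} \approx 2.5$)
$T{\left(V,D \right)} = \frac{V}{D}$ ($T{\left(V,D \right)} = \frac{2 V}{2 D} = 2 V \frac{1}{2 D} = \frac{V}{D}$)
$T^{2}{\left(P{\left(-1,5 \right)},s \right)} = \left(\frac{3}{\frac{5}{2}}\right)^{2} = \left(3 \cdot \frac{2}{5}\right)^{2} = \left(\frac{6}{5}\right)^{2} = \frac{36}{25}$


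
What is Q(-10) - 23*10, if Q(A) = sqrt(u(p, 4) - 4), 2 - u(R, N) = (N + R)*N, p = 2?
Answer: -230 + I*sqrt(26) ≈ -230.0 + 5.099*I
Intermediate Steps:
u(R, N) = 2 - N*(N + R) (u(R, N) = 2 - (N + R)*N = 2 - N*(N + R))
Q(A) = I*sqrt(26) (Q(A) = sqrt((2 - 1*4**2 - 1*4*2) - 4) = sqrt((2 - 1*16 - 8) - 4) = sqrt((2 - 16 - 8) - 4) = sqrt(-22 - 4) = sqrt(-26) = I*sqrt(26))
Q(-10) - 23*10 = I*sqrt(26) - 23*10 = I*sqrt(26) - 230 = -230 + I*sqrt(26)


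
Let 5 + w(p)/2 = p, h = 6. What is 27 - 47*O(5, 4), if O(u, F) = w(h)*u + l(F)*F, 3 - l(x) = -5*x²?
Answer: -16047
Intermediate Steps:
w(p) = -10 + 2*p
l(x) = 3 + 5*x² (l(x) = 3 - (-5)*x² = 3 + 5*x²)
O(u, F) = 2*u + F*(3 + 5*F²) (O(u, F) = (-10 + 2*6)*u + (3 + 5*F²)*F = (-10 + 12)*u + F*(3 + 5*F²) = 2*u + F*(3 + 5*F²))
27 - 47*O(5, 4) = 27 - 47*(2*5 + 4*(3 + 5*4²)) = 27 - 47*(10 + 4*(3 + 5*16)) = 27 - 47*(10 + 4*(3 + 80)) = 27 - 47*(10 + 4*83) = 27 - 47*(10 + 332) = 27 - 47*342 = 27 - 16074 = -16047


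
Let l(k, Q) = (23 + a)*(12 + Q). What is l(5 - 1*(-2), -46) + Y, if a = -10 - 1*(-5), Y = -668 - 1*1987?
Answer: -3267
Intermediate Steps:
Y = -2655 (Y = -668 - 1987 = -2655)
a = -5 (a = -10 + 5 = -5)
l(k, Q) = 216 + 18*Q (l(k, Q) = (23 - 5)*(12 + Q) = 18*(12 + Q) = 216 + 18*Q)
l(5 - 1*(-2), -46) + Y = (216 + 18*(-46)) - 2655 = (216 - 828) - 2655 = -612 - 2655 = -3267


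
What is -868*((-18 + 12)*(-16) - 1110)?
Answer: 880152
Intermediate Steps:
-868*((-18 + 12)*(-16) - 1110) = -868*(-6*(-16) - 1110) = -868*(96 - 1110) = -868*(-1014) = 880152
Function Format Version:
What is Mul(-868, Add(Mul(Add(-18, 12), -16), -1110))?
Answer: 880152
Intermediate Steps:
Mul(-868, Add(Mul(Add(-18, 12), -16), -1110)) = Mul(-868, Add(Mul(-6, -16), -1110)) = Mul(-868, Add(96, -1110)) = Mul(-868, -1014) = 880152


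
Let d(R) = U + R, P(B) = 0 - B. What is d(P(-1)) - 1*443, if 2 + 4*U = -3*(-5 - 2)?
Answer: -1749/4 ≈ -437.25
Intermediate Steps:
U = 19/4 (U = -½ + (-3*(-5 - 2))/4 = -½ + (-3*(-7))/4 = -½ + (¼)*21 = -½ + 21/4 = 19/4 ≈ 4.7500)
P(B) = -B
d(R) = 19/4 + R
d(P(-1)) - 1*443 = (19/4 - 1*(-1)) - 1*443 = (19/4 + 1) - 443 = 23/4 - 443 = -1749/4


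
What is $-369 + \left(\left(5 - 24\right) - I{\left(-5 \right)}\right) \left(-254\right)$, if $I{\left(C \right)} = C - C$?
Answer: $4457$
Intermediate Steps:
$I{\left(C \right)} = 0$
$-369 + \left(\left(5 - 24\right) - I{\left(-5 \right)}\right) \left(-254\right) = -369 + \left(\left(5 - 24\right) - 0\right) \left(-254\right) = -369 + \left(\left(5 - 24\right) + 0\right) \left(-254\right) = -369 + \left(-19 + 0\right) \left(-254\right) = -369 - -4826 = -369 + 4826 = 4457$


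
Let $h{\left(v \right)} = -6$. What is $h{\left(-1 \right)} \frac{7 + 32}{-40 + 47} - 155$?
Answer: $- \frac{1319}{7} \approx -188.43$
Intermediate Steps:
$h{\left(-1 \right)} \frac{7 + 32}{-40 + 47} - 155 = - 6 \frac{7 + 32}{-40 + 47} - 155 = - 6 \cdot \frac{39}{7} - 155 = - 6 \cdot 39 \cdot \frac{1}{7} - 155 = \left(-6\right) \frac{39}{7} - 155 = - \frac{234}{7} - 155 = - \frac{1319}{7}$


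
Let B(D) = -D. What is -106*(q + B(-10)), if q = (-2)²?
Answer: -1484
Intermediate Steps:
q = 4
-106*(q + B(-10)) = -106*(4 - 1*(-10)) = -106*(4 + 10) = -106*14 = -1484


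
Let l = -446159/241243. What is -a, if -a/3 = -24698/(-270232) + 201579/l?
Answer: -2815980462475869/8611888492 ≈ -3.2699e+5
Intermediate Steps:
l = -446159/241243 (l = -446159*1/241243 = -446159/241243 ≈ -1.8494)
a = 2815980462475869/8611888492 (a = -3*(-24698/(-270232) + 201579/(-446159/241243)) = -3*(-24698*(-1/270232) + 201579*(-241243/446159)) = -3*(12349/135116 - 6947074671/63737) = -3*(-938660154158623/8611888492) = 2815980462475869/8611888492 ≈ 3.2699e+5)
-a = -1*2815980462475869/8611888492 = -2815980462475869/8611888492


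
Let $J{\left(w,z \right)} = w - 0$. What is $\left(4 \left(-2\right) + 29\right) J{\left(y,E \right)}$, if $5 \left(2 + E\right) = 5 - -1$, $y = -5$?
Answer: $-105$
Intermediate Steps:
$E = - \frac{4}{5}$ ($E = -2 + \frac{5 - -1}{5} = -2 + \frac{5 + 1}{5} = -2 + \frac{1}{5} \cdot 6 = -2 + \frac{6}{5} = - \frac{4}{5} \approx -0.8$)
$J{\left(w,z \right)} = w$ ($J{\left(w,z \right)} = w + 0 = w$)
$\left(4 \left(-2\right) + 29\right) J{\left(y,E \right)} = \left(4 \left(-2\right) + 29\right) \left(-5\right) = \left(-8 + 29\right) \left(-5\right) = 21 \left(-5\right) = -105$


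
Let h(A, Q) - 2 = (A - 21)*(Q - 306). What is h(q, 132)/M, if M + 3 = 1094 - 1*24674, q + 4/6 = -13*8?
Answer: -3124/3369 ≈ -0.92728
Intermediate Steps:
q = -314/3 (q = -⅔ - 13*8 = -⅔ - 104 = -314/3 ≈ -104.67)
h(A, Q) = 2 + (-306 + Q)*(-21 + A) (h(A, Q) = 2 + (A - 21)*(Q - 306) = 2 + (-21 + A)*(-306 + Q) = 2 + (-306 + Q)*(-21 + A))
M = -23583 (M = -3 + (1094 - 1*24674) = -3 + (1094 - 24674) = -3 - 23580 = -23583)
h(q, 132)/M = (6428 - 306*(-314/3) - 21*132 - 314/3*132)/(-23583) = (6428 + 32028 - 2772 - 13816)*(-1/23583) = 21868*(-1/23583) = -3124/3369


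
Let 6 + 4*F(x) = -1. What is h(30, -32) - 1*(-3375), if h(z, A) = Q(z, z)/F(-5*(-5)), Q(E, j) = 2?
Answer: 23617/7 ≈ 3373.9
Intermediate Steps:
F(x) = -7/4 (F(x) = -3/2 + (¼)*(-1) = -3/2 - ¼ = -7/4)
h(z, A) = -8/7 (h(z, A) = 2/(-7/4) = 2*(-4/7) = -8/7)
h(30, -32) - 1*(-3375) = -8/7 - 1*(-3375) = -8/7 + 3375 = 23617/7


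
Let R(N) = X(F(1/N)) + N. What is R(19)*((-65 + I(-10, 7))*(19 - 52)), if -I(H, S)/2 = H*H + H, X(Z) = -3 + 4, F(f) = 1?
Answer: 161700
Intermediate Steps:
X(Z) = 1
I(H, S) = -2*H - 2*H² (I(H, S) = -2*(H*H + H) = -2*(H² + H) = -2*(H + H²) = -2*H - 2*H²)
R(N) = 1 + N
R(19)*((-65 + I(-10, 7))*(19 - 52)) = (1 + 19)*((-65 - 2*(-10)*(1 - 10))*(19 - 52)) = 20*((-65 - 2*(-10)*(-9))*(-33)) = 20*((-65 - 180)*(-33)) = 20*(-245*(-33)) = 20*8085 = 161700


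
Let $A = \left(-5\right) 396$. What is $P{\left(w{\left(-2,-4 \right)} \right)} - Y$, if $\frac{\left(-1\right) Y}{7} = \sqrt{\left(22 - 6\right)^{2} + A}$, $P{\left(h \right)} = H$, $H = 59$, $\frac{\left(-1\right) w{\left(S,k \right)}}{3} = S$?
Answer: $59 + 14 i \sqrt{431} \approx 59.0 + 290.65 i$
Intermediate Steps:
$A = -1980$
$w{\left(S,k \right)} = - 3 S$
$P{\left(h \right)} = 59$
$Y = - 14 i \sqrt{431}$ ($Y = - 7 \sqrt{\left(22 - 6\right)^{2} - 1980} = - 7 \sqrt{16^{2} - 1980} = - 7 \sqrt{256 - 1980} = - 7 \sqrt{-1724} = - 7 \cdot 2 i \sqrt{431} = - 14 i \sqrt{431} \approx - 290.65 i$)
$P{\left(w{\left(-2,-4 \right)} \right)} - Y = 59 - - 14 i \sqrt{431} = 59 + 14 i \sqrt{431}$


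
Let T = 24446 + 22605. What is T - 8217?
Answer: 38834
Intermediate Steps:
T = 47051
T - 8217 = 47051 - 8217 = 38834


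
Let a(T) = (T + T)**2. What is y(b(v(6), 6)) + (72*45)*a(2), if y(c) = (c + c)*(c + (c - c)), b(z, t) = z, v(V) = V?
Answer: 51912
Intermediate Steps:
a(T) = 4*T**2 (a(T) = (2*T)**2 = 4*T**2)
y(c) = 2*c**2 (y(c) = (2*c)*(c + 0) = (2*c)*c = 2*c**2)
y(b(v(6), 6)) + (72*45)*a(2) = 2*6**2 + (72*45)*(4*2**2) = 2*36 + 3240*(4*4) = 72 + 3240*16 = 72 + 51840 = 51912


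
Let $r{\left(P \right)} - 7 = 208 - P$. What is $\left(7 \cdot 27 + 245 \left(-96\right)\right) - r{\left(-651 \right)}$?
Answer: $-24197$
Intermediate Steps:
$r{\left(P \right)} = 215 - P$ ($r{\left(P \right)} = 7 - \left(-208 + P\right) = 215 - P$)
$\left(7 \cdot 27 + 245 \left(-96\right)\right) - r{\left(-651 \right)} = \left(7 \cdot 27 + 245 \left(-96\right)\right) - \left(215 - -651\right) = \left(189 - 23520\right) - \left(215 + 651\right) = -23331 - 866 = -24197$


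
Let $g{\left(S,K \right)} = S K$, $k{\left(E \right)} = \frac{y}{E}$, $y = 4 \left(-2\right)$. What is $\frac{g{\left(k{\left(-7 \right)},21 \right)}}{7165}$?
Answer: $\frac{24}{7165} \approx 0.0033496$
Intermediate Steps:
$y = -8$
$k{\left(E \right)} = - \frac{8}{E}$
$g{\left(S,K \right)} = K S$
$\frac{g{\left(k{\left(-7 \right)},21 \right)}}{7165} = \frac{21 \left(- \frac{8}{-7}\right)}{7165} = 21 \left(\left(-8\right) \left(- \frac{1}{7}\right)\right) \frac{1}{7165} = 21 \cdot \frac{8}{7} \cdot \frac{1}{7165} = 24 \cdot \frac{1}{7165} = \frac{24}{7165}$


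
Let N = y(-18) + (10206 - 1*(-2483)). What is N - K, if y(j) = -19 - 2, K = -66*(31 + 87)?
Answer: 20456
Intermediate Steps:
K = -7788 (K = -66*118 = -7788)
y(j) = -21
N = 12668 (N = -21 + (10206 - 1*(-2483)) = -21 + (10206 + 2483) = -21 + 12689 = 12668)
N - K = 12668 - 1*(-7788) = 12668 + 7788 = 20456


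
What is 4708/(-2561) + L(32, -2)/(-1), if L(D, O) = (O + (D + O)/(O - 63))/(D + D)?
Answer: -9219/5122 ≈ -1.7999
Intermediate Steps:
L(D, O) = (O + (D + O)/(-63 + O))/(2*D) (L(D, O) = (O + (D + O)/(-63 + O))/((2*D)) = (O + (D + O)/(-63 + O))*(1/(2*D)) = (O + (D + O)/(-63 + O))/(2*D))
4708/(-2561) + L(32, -2)/(-1) = 4708/(-2561) + ((1/2)*(32 + (-2)**2 - 62*(-2))/(32*(-63 - 2)))/(-1) = 4708*(-1/2561) + ((1/2)*(1/32)*(32 + 4 + 124)/(-65))*(-1) = -4708/2561 + ((1/2)*(1/32)*(-1/65)*160)*(-1) = -4708/2561 - 1/26*(-1) = -4708/2561 + 1/26 = -9219/5122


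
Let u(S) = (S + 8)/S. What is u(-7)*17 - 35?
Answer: -262/7 ≈ -37.429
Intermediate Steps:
u(S) = (8 + S)/S
u(-7)*17 - 35 = ((8 - 7)/(-7))*17 - 35 = -⅐*1*17 - 35 = -⅐*17 - 35 = -17/7 - 35 = -262/7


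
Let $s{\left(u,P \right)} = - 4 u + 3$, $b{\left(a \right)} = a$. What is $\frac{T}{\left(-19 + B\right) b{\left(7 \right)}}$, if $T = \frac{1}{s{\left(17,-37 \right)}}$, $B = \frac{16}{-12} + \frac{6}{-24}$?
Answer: $\frac{12}{112385} \approx 0.00010678$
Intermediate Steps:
$B = - \frac{19}{12}$ ($B = 16 \left(- \frac{1}{12}\right) + 6 \left(- \frac{1}{24}\right) = - \frac{4}{3} - \frac{1}{4} = - \frac{19}{12} \approx -1.5833$)
$s{\left(u,P \right)} = 3 - 4 u$
$T = - \frac{1}{65}$ ($T = \frac{1}{3 - 68} = \frac{1}{-65} = - \frac{1}{65} \approx -0.015385$)
$\frac{T}{\left(-19 + B\right) b{\left(7 \right)}} = - \frac{1}{65 \left(-19 - \frac{19}{12}\right) 7} = - \frac{1}{65 \left(\left(- \frac{247}{12}\right) 7\right)} = - \frac{1}{65 \left(- \frac{1729}{12}\right)} = \left(- \frac{1}{65}\right) \left(- \frac{12}{1729}\right) = \frac{12}{112385}$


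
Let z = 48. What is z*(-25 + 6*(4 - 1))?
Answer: -336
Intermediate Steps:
z*(-25 + 6*(4 - 1)) = 48*(-25 + 6*(4 - 1)) = 48*(-25 + 6*3) = 48*(-25 + 18) = 48*(-7) = -336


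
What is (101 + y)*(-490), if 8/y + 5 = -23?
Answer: -49350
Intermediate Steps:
y = -2/7 (y = 8/(-5 - 23) = 8/(-28) = 8*(-1/28) = -2/7 ≈ -0.28571)
(101 + y)*(-490) = (101 - 2/7)*(-490) = (705/7)*(-490) = -49350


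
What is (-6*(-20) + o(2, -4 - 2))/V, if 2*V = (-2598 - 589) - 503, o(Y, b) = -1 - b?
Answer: -25/369 ≈ -0.067751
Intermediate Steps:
V = -1845 (V = ((-2598 - 589) - 503)/2 = (-3187 - 503)/2 = (1/2)*(-3690) = -1845)
(-6*(-20) + o(2, -4 - 2))/V = (-6*(-20) + (-1 - (-4 - 2)))/(-1845) = (120 + (-1 - 1*(-6)))*(-1/1845) = (120 + (-1 + 6))*(-1/1845) = (120 + 5)*(-1/1845) = 125*(-1/1845) = -25/369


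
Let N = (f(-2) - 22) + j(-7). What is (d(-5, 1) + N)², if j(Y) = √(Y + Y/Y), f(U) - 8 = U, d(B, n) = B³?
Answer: (-141 + I*√6)² ≈ 19875.0 - 690.76*I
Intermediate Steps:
f(U) = 8 + U
j(Y) = √(1 + Y) (j(Y) = √(Y + 1) = √(1 + Y))
N = -16 + I*√6 (N = ((8 - 2) - 22) + √(1 - 7) = (6 - 22) + √(-6) = -16 + I*√6 ≈ -16.0 + 2.4495*I)
(d(-5, 1) + N)² = ((-5)³ + (-16 + I*√6))² = (-125 + (-16 + I*√6))² = (-141 + I*√6)²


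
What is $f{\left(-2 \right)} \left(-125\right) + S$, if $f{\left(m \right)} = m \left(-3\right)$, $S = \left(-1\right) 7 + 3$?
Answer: $-754$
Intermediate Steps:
$S = -4$ ($S = -7 + 3 = -4$)
$f{\left(m \right)} = - 3 m$
$f{\left(-2 \right)} \left(-125\right) + S = \left(-3\right) \left(-2\right) \left(-125\right) - 4 = 6 \left(-125\right) - 4 = -750 - 4 = -754$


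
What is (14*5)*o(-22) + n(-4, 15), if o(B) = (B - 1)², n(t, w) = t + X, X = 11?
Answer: 37037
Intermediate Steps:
n(t, w) = 11 + t (n(t, w) = t + 11 = 11 + t)
o(B) = (-1 + B)²
(14*5)*o(-22) + n(-4, 15) = (14*5)*(-1 - 22)² + (11 - 4) = 70*(-23)² + 7 = 70*529 + 7 = 37030 + 7 = 37037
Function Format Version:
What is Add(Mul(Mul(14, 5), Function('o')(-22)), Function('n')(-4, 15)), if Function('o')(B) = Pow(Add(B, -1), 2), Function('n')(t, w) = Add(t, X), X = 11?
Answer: 37037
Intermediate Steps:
Function('n')(t, w) = Add(11, t) (Function('n')(t, w) = Add(t, 11) = Add(11, t))
Function('o')(B) = Pow(Add(-1, B), 2)
Add(Mul(Mul(14, 5), Function('o')(-22)), Function('n')(-4, 15)) = Add(Mul(Mul(14, 5), Pow(Add(-1, -22), 2)), Add(11, -4)) = Add(Mul(70, Pow(-23, 2)), 7) = Add(Mul(70, 529), 7) = Add(37030, 7) = 37037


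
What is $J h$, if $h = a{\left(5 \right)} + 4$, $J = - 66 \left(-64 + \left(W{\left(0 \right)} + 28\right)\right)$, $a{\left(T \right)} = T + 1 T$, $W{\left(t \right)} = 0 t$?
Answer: $33264$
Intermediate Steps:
$W{\left(t \right)} = 0$
$a{\left(T \right)} = 2 T$ ($a{\left(T \right)} = T + T = 2 T$)
$J = 2376$ ($J = - 66 \left(-64 + \left(0 + 28\right)\right) = - 66 \left(-64 + 28\right) = \left(-66\right) \left(-36\right) = 2376$)
$h = 14$ ($h = 2 \cdot 5 + 4 = 10 + 4 = 14$)
$J h = 2376 \cdot 14 = 33264$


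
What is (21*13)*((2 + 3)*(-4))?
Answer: -5460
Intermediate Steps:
(21*13)*((2 + 3)*(-4)) = 273*(5*(-4)) = 273*(-20) = -5460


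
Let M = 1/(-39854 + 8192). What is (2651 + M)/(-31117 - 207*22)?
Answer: -83935961/1129415202 ≈ -0.074318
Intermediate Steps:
M = -1/31662 (M = 1/(-31662) = -1/31662 ≈ -3.1584e-5)
(2651 + M)/(-31117 - 207*22) = (2651 - 1/31662)/(-31117 - 207*22) = 83935961/(31662*(-31117 - 4554)) = (83935961/31662)/(-35671) = (83935961/31662)*(-1/35671) = -83935961/1129415202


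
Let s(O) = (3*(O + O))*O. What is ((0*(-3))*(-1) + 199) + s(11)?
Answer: 925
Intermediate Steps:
s(O) = 6*O² (s(O) = (3*(2*O))*O = (6*O)*O = 6*O²)
((0*(-3))*(-1) + 199) + s(11) = ((0*(-3))*(-1) + 199) + 6*11² = (0*(-1) + 199) + 6*121 = (0 + 199) + 726 = 199 + 726 = 925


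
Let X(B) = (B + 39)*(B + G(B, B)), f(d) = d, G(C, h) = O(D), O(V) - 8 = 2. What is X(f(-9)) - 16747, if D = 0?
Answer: -16717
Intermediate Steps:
O(V) = 10 (O(V) = 8 + 2 = 10)
G(C, h) = 10
X(B) = (10 + B)*(39 + B) (X(B) = (B + 39)*(B + 10) = (39 + B)*(10 + B) = (10 + B)*(39 + B))
X(f(-9)) - 16747 = (390 + (-9)² + 49*(-9)) - 16747 = (390 + 81 - 441) - 16747 = 30 - 16747 = -16717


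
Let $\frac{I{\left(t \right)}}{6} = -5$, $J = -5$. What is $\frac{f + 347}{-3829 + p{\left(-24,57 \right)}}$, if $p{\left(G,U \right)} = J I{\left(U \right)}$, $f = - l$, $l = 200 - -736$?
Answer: $\frac{589}{3679} \approx 0.1601$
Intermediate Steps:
$I{\left(t \right)} = -30$ ($I{\left(t \right)} = 6 \left(-5\right) = -30$)
$l = 936$ ($l = 200 + 736 = 936$)
$f = -936$ ($f = \left(-1\right) 936 = -936$)
$p{\left(G,U \right)} = 150$ ($p{\left(G,U \right)} = \left(-5\right) \left(-30\right) = 150$)
$\frac{f + 347}{-3829 + p{\left(-24,57 \right)}} = \frac{-936 + 347}{-3829 + 150} = - \frac{589}{-3679} = \left(-589\right) \left(- \frac{1}{3679}\right) = \frac{589}{3679}$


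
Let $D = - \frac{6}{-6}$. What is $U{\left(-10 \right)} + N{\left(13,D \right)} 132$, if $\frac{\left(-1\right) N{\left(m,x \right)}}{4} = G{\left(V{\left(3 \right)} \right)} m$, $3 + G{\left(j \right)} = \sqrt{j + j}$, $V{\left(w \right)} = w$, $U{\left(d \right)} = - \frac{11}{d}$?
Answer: $\frac{205931}{10} - 6864 \sqrt{6} \approx 3779.8$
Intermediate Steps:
$G{\left(j \right)} = -3 + \sqrt{2} \sqrt{j}$ ($G{\left(j \right)} = -3 + \sqrt{j + j} = -3 + \sqrt{2 j} = -3 + \sqrt{2} \sqrt{j}$)
$D = 1$ ($D = \left(-6\right) \left(- \frac{1}{6}\right) = 1$)
$N{\left(m,x \right)} = - 4 m \left(-3 + \sqrt{6}\right)$ ($N{\left(m,x \right)} = - 4 \left(-3 + \sqrt{2} \sqrt{3}\right) m = - 4 \left(-3 + \sqrt{6}\right) m = - 4 m \left(-3 + \sqrt{6}\right)$)
$U{\left(-10 \right)} + N{\left(13,D \right)} 132 = - \frac{11}{-10} + 4 \cdot 13 \left(3 - \sqrt{6}\right) 132 = \left(-11\right) \left(- \frac{1}{10}\right) + \left(156 - 52 \sqrt{6}\right) 132 = \frac{11}{10} + \left(20592 - 6864 \sqrt{6}\right) = \frac{205931}{10} - 6864 \sqrt{6}$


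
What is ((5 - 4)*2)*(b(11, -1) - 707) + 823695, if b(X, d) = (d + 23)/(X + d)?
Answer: 4111427/5 ≈ 8.2229e+5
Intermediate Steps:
b(X, d) = (23 + d)/(X + d)
((5 - 4)*2)*(b(11, -1) - 707) + 823695 = ((5 - 4)*2)*((23 - 1)/(11 - 1) - 707) + 823695 = (1*2)*(22/10 - 707) + 823695 = 2*((1/10)*22 - 707) + 823695 = 2*(11/5 - 707) + 823695 = 2*(-3524/5) + 823695 = -7048/5 + 823695 = 4111427/5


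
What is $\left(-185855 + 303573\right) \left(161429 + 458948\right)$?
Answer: $73029539686$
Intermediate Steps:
$\left(-185855 + 303573\right) \left(161429 + 458948\right) = 117718 \cdot 620377 = 73029539686$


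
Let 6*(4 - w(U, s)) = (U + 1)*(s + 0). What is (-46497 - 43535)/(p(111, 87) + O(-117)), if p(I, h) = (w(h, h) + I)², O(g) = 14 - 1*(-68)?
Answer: -90032/1348003 ≈ -0.066789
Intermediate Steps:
O(g) = 82 (O(g) = 14 + 68 = 82)
w(U, s) = 4 - s*(1 + U)/6 (w(U, s) = 4 - (U + 1)*(s + 0)/6 = 4 - (1 + U)*s/6 = 4 - s*(1 + U)/6)
p(I, h) = (4 + I - h/6 - h²/6)² (p(I, h) = ((4 - h/6 - h*h/6) + I)² = ((4 - h/6 - h²/6) + I)² = (4 + I - h/6 - h²/6)²)
(-46497 - 43535)/(p(111, 87) + O(-117)) = (-46497 - 43535)/((24 - 1*87 - 1*87² + 6*111)²/36 + 82) = -90032/((24 - 87 - 1*7569 + 666)²/36 + 82) = -90032/((24 - 87 - 7569 + 666)²/36 + 82) = -90032/((1/36)*(-6966)² + 82) = -90032/((1/36)*48525156 + 82) = -90032/(1347921 + 82) = -90032/1348003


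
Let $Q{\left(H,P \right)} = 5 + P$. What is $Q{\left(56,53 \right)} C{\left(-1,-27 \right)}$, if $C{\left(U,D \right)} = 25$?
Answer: $1450$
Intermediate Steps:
$Q{\left(56,53 \right)} C{\left(-1,-27 \right)} = \left(5 + 53\right) 25 = 58 \cdot 25 = 1450$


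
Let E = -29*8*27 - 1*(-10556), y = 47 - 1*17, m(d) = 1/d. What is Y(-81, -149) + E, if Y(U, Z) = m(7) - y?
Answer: 29835/7 ≈ 4262.1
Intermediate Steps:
y = 30 (y = 47 - 17 = 30)
Y(U, Z) = -209/7 (Y(U, Z) = 1/7 - 1*30 = 1/7 - 30 = -209/7)
E = 4292 (E = -232*27 + 10556 = -6264 + 10556 = 4292)
Y(-81, -149) + E = -209/7 + 4292 = 29835/7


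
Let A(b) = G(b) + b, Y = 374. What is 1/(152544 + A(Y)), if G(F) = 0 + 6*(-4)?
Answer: 1/152894 ≈ 6.5405e-6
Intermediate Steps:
G(F) = -24 (G(F) = 0 - 24 = -24)
A(b) = -24 + b
1/(152544 + A(Y)) = 1/(152544 + (-24 + 374)) = 1/(152544 + 350) = 1/152894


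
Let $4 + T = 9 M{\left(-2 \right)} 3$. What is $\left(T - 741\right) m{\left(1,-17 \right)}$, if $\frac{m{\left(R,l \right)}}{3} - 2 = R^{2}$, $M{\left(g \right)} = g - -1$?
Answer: $-6948$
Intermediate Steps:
$M{\left(g \right)} = 1 + g$ ($M{\left(g \right)} = g + 1 = 1 + g$)
$m{\left(R,l \right)} = 6 + 3 R^{2}$
$T = -31$ ($T = -4 + 9 \left(1 - 2\right) 3 = -4 + 9 \left(-1\right) 3 = -4 - 27 = -31$)
$\left(T - 741\right) m{\left(1,-17 \right)} = \left(-31 - 741\right) \left(6 + 3 \cdot 1^{2}\right) = - 772 \left(6 + 3 \cdot 1\right) = - 772 \left(6 + 3\right) = \left(-772\right) 9 = -6948$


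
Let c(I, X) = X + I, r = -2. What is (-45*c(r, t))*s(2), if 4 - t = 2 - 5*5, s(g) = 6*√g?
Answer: -6750*√2 ≈ -9545.9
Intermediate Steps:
t = 27 (t = 4 - (2 - 5*5) = 4 - (2 - 25) = 4 - 1*(-23) = 4 + 23 = 27)
c(I, X) = I + X
(-45*c(r, t))*s(2) = (-45*(-2 + 27))*(6*√2) = (-45*25)*(6*√2) = -6750*√2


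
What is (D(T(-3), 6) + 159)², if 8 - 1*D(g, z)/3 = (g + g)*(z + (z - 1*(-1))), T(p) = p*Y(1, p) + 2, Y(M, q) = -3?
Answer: 455625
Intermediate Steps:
T(p) = 2 - 3*p (T(p) = p*(-3) + 2 = -3*p + 2 = 2 - 3*p)
D(g, z) = 24 - 6*g*(1 + 2*z) (D(g, z) = 24 - 3*(g + g)*(z + (z - 1*(-1))) = 24 - 3*2*g*(z + (z + 1)) = 24 - 3*2*g*(z + (1 + z)) = 24 - 3*2*g*(1 + 2*z) = 24 - 6*g*(1 + 2*z))
(D(T(-3), 6) + 159)² = ((24 - 6*(2 - 3*(-3)) - 12*(2 - 3*(-3))*6) + 159)² = ((24 - 6*(2 + 9) - 12*(2 + 9)*6) + 159)² = ((24 - 6*11 - 12*11*6) + 159)² = ((24 - 66 - 792) + 159)² = (-834 + 159)² = (-675)² = 455625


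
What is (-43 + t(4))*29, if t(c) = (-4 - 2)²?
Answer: -203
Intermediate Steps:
t(c) = 36 (t(c) = (-6)² = 36)
(-43 + t(4))*29 = (-43 + 36)*29 = -7*29 = -203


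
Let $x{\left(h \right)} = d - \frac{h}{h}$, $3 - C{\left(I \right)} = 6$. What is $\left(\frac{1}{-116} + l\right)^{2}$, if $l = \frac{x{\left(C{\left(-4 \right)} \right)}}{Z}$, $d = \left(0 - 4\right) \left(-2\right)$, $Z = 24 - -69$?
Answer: $\frac{516961}{116380944} \approx 0.004442$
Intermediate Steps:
$Z = 93$ ($Z = 24 + 69 = 93$)
$C{\left(I \right)} = -3$ ($C{\left(I \right)} = 3 - 6 = -3$)
$d = 8$ ($d = \left(-4\right) \left(-2\right) = 8$)
$x{\left(h \right)} = 7$ ($x{\left(h \right)} = 8 - \frac{h}{h} = 8 - 1 = 7$)
$l = \frac{7}{93} \approx 0.075269$
$\left(\frac{1}{-116} + l\right)^{2} = \left(\frac{1}{-116} + \frac{7}{93}\right)^{2} = \left(- \frac{1}{116} + \frac{7}{93}\right)^{2} = \left(\frac{719}{10788}\right)^{2} = \frac{516961}{116380944}$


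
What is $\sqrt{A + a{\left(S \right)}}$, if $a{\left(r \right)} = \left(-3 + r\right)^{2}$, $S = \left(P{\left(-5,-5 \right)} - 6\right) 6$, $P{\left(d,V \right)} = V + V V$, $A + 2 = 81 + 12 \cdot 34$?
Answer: $2 \sqrt{1762} \approx 83.952$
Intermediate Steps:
$A = 487$ ($A = -2 + \left(81 + 12 \cdot 34\right) = -2 + \left(81 + 408\right) = -2 + 489 = 487$)
$P{\left(d,V \right)} = V + V^{2}$
$S = 84$ ($S = \left(- 5 \left(1 - 5\right) - 6\right) 6 = \left(\left(-5\right) \left(-4\right) - 6\right) 6 = \left(20 - 6\right) 6 = 14 \cdot 6 = 84$)
$\sqrt{A + a{\left(S \right)}} = \sqrt{487 + \left(-3 + 84\right)^{2}} = \sqrt{487 + 81^{2}} = \sqrt{487 + 6561} = \sqrt{7048} = 2 \sqrt{1762}$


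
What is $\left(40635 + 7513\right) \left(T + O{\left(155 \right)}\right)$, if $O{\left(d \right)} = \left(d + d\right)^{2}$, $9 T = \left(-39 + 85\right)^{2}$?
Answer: $\frac{41745086368}{9} \approx 4.6383 \cdot 10^{9}$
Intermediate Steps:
$T = \frac{2116}{9}$ ($T = \frac{\left(-39 + 85\right)^{2}}{9} = \frac{46^{2}}{9} = \frac{1}{9} \cdot 2116 = \frac{2116}{9} \approx 235.11$)
$O{\left(d \right)} = 4 d^{2}$ ($O{\left(d \right)} = \left(2 d\right)^{2} = 4 d^{2}$)
$\left(40635 + 7513\right) \left(T + O{\left(155 \right)}\right) = \left(40635 + 7513\right) \left(\frac{2116}{9} + 4 \cdot 155^{2}\right) = 48148 \left(\frac{2116}{9} + 4 \cdot 24025\right) = 48148 \left(\frac{2116}{9} + 96100\right) = 48148 \cdot \frac{867016}{9} = \frac{41745086368}{9}$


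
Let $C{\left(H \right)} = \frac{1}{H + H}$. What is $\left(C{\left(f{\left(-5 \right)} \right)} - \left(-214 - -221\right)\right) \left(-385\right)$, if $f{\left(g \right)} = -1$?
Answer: $\frac{5775}{2} \approx 2887.5$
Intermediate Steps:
$C{\left(H \right)} = \frac{1}{2 H}$
$\left(C{\left(f{\left(-5 \right)} \right)} - \left(-214 - -221\right)\right) \left(-385\right) = \left(\frac{1}{2 \left(-1\right)} - \left(-214 - -221\right)\right) \left(-385\right) = \left(\frac{1}{2} \left(-1\right) - \left(-214 + 221\right)\right) \left(-385\right) = \left(- \frac{1}{2} - 7\right) \left(-385\right) = \left(- \frac{15}{2}\right) \left(-385\right) = \frac{5775}{2}$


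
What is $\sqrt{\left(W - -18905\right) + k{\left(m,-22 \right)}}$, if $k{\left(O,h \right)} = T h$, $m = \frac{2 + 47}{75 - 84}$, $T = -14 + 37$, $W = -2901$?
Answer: $3 \sqrt{1722} \approx 124.49$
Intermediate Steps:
$T = 23$
$m = - \frac{49}{9}$ ($m = \frac{49}{-9} = 49 \left(- \frac{1}{9}\right) = - \frac{49}{9} \approx -5.4444$)
$k{\left(O,h \right)} = 23 h$
$\sqrt{\left(W - -18905\right) + k{\left(m,-22 \right)}} = \sqrt{\left(-2901 - -18905\right) + 23 \left(-22\right)} = \sqrt{\left(-2901 + 18905\right) - 506} = \sqrt{16004 - 506} = \sqrt{15498} = 3 \sqrt{1722}$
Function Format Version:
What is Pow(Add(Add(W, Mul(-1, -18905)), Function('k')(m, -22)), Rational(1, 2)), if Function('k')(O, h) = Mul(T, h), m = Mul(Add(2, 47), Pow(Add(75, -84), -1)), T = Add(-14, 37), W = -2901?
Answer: Mul(3, Pow(1722, Rational(1, 2))) ≈ 124.49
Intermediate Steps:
T = 23
m = Rational(-49, 9) (m = Mul(49, Pow(-9, -1)) = Mul(49, Rational(-1, 9)) = Rational(-49, 9) ≈ -5.4444)
Function('k')(O, h) = Mul(23, h)
Pow(Add(Add(W, Mul(-1, -18905)), Function('k')(m, -22)), Rational(1, 2)) = Pow(Add(Add(-2901, Mul(-1, -18905)), Mul(23, -22)), Rational(1, 2)) = Pow(Add(Add(-2901, 18905), -506), Rational(1, 2)) = Pow(Add(16004, -506), Rational(1, 2)) = Pow(15498, Rational(1, 2)) = Mul(3, Pow(1722, Rational(1, 2)))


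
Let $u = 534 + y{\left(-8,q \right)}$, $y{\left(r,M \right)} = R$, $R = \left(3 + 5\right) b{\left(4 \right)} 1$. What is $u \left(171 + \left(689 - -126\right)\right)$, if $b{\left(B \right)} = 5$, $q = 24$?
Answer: $565964$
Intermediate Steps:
$R = 40$ ($R = \left(3 + 5\right) 5 \cdot 1 = 8 \cdot 5 = 40$)
$y{\left(r,M \right)} = 40$
$u = 574$ ($u = 534 + 40 = 574$)
$u \left(171 + \left(689 - -126\right)\right) = 574 \left(171 + \left(689 - -126\right)\right) = 574 \left(171 + \left(689 + 126\right)\right) = 574 \left(171 + 815\right) = 574 \cdot 986 = 565964$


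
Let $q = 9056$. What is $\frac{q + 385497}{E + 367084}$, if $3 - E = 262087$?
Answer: $\frac{394553}{105000} \approx 3.7576$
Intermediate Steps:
$E = -262084$ ($E = 3 - 262087 = -262084$)
$\frac{q + 385497}{E + 367084} = \frac{9056 + 385497}{-262084 + 367084} = \frac{394553}{105000}$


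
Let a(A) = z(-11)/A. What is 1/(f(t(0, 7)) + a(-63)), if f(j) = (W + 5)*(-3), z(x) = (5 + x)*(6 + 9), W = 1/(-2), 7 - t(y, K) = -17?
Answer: -14/169 ≈ -0.082840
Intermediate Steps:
t(y, K) = 24 (t(y, K) = 7 - 1*(-17) = 7 + 17 = 24)
W = -½ ≈ -0.50000
z(x) = 75 + 15*x (z(x) = (5 + x)*15 = 75 + 15*x)
f(j) = -27/2 (f(j) = (-½ + 5)*(-3) = (9/2)*(-3) = -27/2)
a(A) = -90/A (a(A) = (75 + 15*(-11))/A = (75 - 165)/A = -90/A)
1/(f(t(0, 7)) + a(-63)) = 1/(-27/2 - 90/(-63)) = 1/(-27/2 - 90*(-1/63)) = 1/(-27/2 + 10/7) = 1/(-169/14) = -14/169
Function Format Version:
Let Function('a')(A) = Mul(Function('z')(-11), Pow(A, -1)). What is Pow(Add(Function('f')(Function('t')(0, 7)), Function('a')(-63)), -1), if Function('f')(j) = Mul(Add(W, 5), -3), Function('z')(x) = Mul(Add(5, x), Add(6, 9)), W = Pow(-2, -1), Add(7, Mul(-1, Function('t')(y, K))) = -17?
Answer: Rational(-14, 169) ≈ -0.082840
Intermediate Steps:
Function('t')(y, K) = 24 (Function('t')(y, K) = Add(7, Mul(-1, -17)) = Add(7, 17) = 24)
W = Rational(-1, 2) ≈ -0.50000
Function('z')(x) = Add(75, Mul(15, x)) (Function('z')(x) = Mul(Add(5, x), 15) = Add(75, Mul(15, x)))
Function('f')(j) = Rational(-27, 2) (Function('f')(j) = Mul(Add(Rational(-1, 2), 5), -3) = Mul(Rational(9, 2), -3) = Rational(-27, 2))
Function('a')(A) = Mul(-90, Pow(A, -1)) (Function('a')(A) = Mul(Add(75, Mul(15, -11)), Pow(A, -1)) = Mul(Add(75, -165), Pow(A, -1)) = Mul(-90, Pow(A, -1)))
Pow(Add(Function('f')(Function('t')(0, 7)), Function('a')(-63)), -1) = Pow(Add(Rational(-27, 2), Mul(-90, Pow(-63, -1))), -1) = Pow(Add(Rational(-27, 2), Mul(-90, Rational(-1, 63))), -1) = Pow(Add(Rational(-27, 2), Rational(10, 7)), -1) = Pow(Rational(-169, 14), -1) = Rational(-14, 169)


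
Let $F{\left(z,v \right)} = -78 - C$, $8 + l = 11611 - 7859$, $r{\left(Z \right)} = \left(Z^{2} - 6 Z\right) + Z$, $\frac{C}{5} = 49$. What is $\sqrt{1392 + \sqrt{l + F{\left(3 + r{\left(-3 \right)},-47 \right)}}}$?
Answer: $\sqrt{1392 + \sqrt{3421}} \approx 38.085$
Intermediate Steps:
$C = 245$ ($C = 5 \cdot 49 = 245$)
$r{\left(Z \right)} = Z^{2} - 5 Z$
$l = 3744$ ($l = -8 + \left(11611 - 7859\right) = -8 + 3752 = 3744$)
$F{\left(z,v \right)} = -323$ ($F{\left(z,v \right)} = -78 - 245 = -323$)
$\sqrt{1392 + \sqrt{l + F{\left(3 + r{\left(-3 \right)},-47 \right)}}} = \sqrt{1392 + \sqrt{3744 - 323}} = \sqrt{1392 + \sqrt{3421}}$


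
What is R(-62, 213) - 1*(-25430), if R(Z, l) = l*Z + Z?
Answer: 12162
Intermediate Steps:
R(Z, l) = Z + Z*l (R(Z, l) = Z*l + Z = Z + Z*l)
R(-62, 213) - 1*(-25430) = -62*(1 + 213) - 1*(-25430) = -62*214 + 25430 = -13268 + 25430 = 12162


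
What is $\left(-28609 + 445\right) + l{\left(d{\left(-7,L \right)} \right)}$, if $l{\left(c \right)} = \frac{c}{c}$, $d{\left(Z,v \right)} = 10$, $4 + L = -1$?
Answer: $-28163$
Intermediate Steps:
$L = -5$ ($L = -4 - 1 = -5$)
$l{\left(c \right)} = 1$
$\left(-28609 + 445\right) + l{\left(d{\left(-7,L \right)} \right)} = \left(-28609 + 445\right) + 1 = -28164 + 1 = -28163$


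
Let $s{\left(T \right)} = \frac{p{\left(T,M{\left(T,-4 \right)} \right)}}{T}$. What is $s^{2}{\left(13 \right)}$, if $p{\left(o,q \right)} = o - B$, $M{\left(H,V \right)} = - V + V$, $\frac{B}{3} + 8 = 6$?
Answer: $\frac{361}{169} \approx 2.1361$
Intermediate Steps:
$B = -6$ ($B = -24 + 3 \cdot 6 = -24 + 18 = -6$)
$M{\left(H,V \right)} = 0$
$p{\left(o,q \right)} = 6 + o$ ($p{\left(o,q \right)} = o - -6 = o + 6 = 6 + o$)
$s{\left(T \right)} = \frac{6 + T}{T}$
$s^{2}{\left(13 \right)} = \left(\frac{6 + 13}{13}\right)^{2} = \left(\frac{1}{13} \cdot 19\right)^{2} = \left(\frac{19}{13}\right)^{2} = \frac{361}{169}$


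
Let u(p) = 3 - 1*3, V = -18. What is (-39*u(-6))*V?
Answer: 0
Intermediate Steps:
u(p) = 0 (u(p) = 3 - 3 = 0)
(-39*u(-6))*V = -39*0*(-18) = 0*(-18) = 0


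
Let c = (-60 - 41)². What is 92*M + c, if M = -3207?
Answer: -284843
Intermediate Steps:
c = 10201 (c = (-101)² = 10201)
92*M + c = 92*(-3207) + 10201 = -295044 + 10201 = -284843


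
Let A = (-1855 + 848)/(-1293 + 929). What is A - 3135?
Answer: -1140133/364 ≈ -3132.2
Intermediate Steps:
A = 1007/364 (A = -1007/(-364) = -1007*(-1/364) = 1007/364 ≈ 2.7665)
A - 3135 = 1007/364 - 3135 = -1140133/364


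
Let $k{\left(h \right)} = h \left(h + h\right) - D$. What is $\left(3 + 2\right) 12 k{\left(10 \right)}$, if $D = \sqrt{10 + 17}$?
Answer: $12000 - 180 \sqrt{3} \approx 11688.0$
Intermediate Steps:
$D = 3 \sqrt{3}$ ($D = \sqrt{27} = 3 \sqrt{3} \approx 5.1962$)
$k{\left(h \right)} = - 3 \sqrt{3} + 2 h^{2}$ ($k{\left(h \right)} = h \left(h + h\right) - 3 \sqrt{3} = h 2 h - 3 \sqrt{3} = 2 h^{2} - 3 \sqrt{3} = - 3 \sqrt{3} + 2 h^{2}$)
$\left(3 + 2\right) 12 k{\left(10 \right)} = \left(3 + 2\right) 12 \left(- 3 \sqrt{3} + 2 \cdot 10^{2}\right) = 5 \cdot 12 \left(- 3 \sqrt{3} + 2 \cdot 100\right) = 60 \left(- 3 \sqrt{3} + 200\right) = 60 \left(200 - 3 \sqrt{3}\right) = 12000 - 180 \sqrt{3}$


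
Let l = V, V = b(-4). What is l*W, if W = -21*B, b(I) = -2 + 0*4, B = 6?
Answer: 252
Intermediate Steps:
b(I) = -2 (b(I) = -2 + 0 = -2)
V = -2
l = -2
W = -126 (W = -21*6 = -126)
l*W = -2*(-126) = 252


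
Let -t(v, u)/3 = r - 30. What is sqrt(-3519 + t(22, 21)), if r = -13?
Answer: I*sqrt(3390) ≈ 58.224*I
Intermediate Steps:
t(v, u) = 129 (t(v, u) = -3*(-13 - 30) = -3*(-43) = 129)
sqrt(-3519 + t(22, 21)) = sqrt(-3519 + 129) = sqrt(-3390) = I*sqrt(3390)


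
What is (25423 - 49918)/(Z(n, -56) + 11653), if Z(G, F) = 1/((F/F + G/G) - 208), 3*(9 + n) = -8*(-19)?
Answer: -5045970/2400517 ≈ -2.1020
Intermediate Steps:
n = 125/3 (n = -9 + (-8*(-19))/3 = -9 + (⅓)*152 = -9 + 152/3 = 125/3 ≈ 41.667)
Z(G, F) = -1/206 (Z(G, F) = 1/((1 + 1) - 208) = 1/(2 - 208) = 1/(-206) = -1/206)
(25423 - 49918)/(Z(n, -56) + 11653) = (25423 - 49918)/(-1/206 + 11653) = -24495/2400517/206 = -24495*206/2400517 = -5045970/2400517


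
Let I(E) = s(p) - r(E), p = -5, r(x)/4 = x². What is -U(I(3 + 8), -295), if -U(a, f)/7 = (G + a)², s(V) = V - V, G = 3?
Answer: 1619527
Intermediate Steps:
r(x) = 4*x²
s(V) = 0
I(E) = -4*E² (I(E) = 0 - 4*E² = -4*E²)
U(a, f) = -7*(3 + a)²
-U(I(3 + 8), -295) = -(-7)*(3 - 4*(3 + 8)²)² = -(-7)*(3 - 4*11²)² = -(-7)*(3 - 4*121)² = -(-7)*(3 - 484)² = -(-7)*(-481)² = -(-7)*231361 = -1*(-1619527) = 1619527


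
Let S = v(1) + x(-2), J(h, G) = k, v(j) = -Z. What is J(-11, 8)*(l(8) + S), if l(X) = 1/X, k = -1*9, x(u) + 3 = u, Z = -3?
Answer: 135/8 ≈ 16.875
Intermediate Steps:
x(u) = -3 + u
v(j) = 3 (v(j) = -1*(-3) = 3)
k = -9
J(h, G) = -9
S = -2 (S = 3 + (-3 - 2) = 3 - 5 = -2)
J(-11, 8)*(l(8) + S) = -9*(1/8 - 2) = -9*(-15/8) = 135/8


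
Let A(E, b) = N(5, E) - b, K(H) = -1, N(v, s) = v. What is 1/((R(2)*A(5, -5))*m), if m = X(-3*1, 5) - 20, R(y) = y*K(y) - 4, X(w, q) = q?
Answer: 1/900 ≈ 0.0011111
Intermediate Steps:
R(y) = -4 - y (R(y) = y*(-1) - 4 = -y - 4 = -4 - y)
A(E, b) = 5 - b
m = -15 (m = 5 - 20 = -15)
1/((R(2)*A(5, -5))*m) = 1/(((-4 - 1*2)*(5 - 1*(-5)))*(-15)) = 1/(((-4 - 2)*(5 + 5))*(-15)) = 1/(-6*10*(-15)) = 1/(-60*(-15)) = 1/900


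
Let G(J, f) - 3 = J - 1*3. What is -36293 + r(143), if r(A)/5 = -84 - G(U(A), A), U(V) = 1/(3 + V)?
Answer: -5360103/146 ≈ -36713.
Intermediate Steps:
G(J, f) = J (G(J, f) = 3 + (J - 1*3) = 3 + (J - 3) = 3 + (-3 + J) = J)
r(A) = -420 - 5/(3 + A) (r(A) = 5*(-84 - 1/(3 + A)) = -420 - 5/(3 + A))
-36293 + r(143) = -36293 + 5*(-253 - 84*143)/(3 + 143) = -36293 + 5*(-253 - 12012)/146 = -36293 + 5*(1/146)*(-12265) = -36293 - 61325/146 = -5360103/146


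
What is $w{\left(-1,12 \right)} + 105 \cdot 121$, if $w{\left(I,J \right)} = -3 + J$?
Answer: $12714$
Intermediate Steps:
$w{\left(-1,12 \right)} + 105 \cdot 121 = \left(-3 + 12\right) + 105 \cdot 121 = 9 + 12705 = 12714$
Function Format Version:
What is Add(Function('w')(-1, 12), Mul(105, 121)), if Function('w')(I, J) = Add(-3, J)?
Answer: 12714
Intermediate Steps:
Add(Function('w')(-1, 12), Mul(105, 121)) = Add(Add(-3, 12), Mul(105, 121)) = Add(9, 12705) = 12714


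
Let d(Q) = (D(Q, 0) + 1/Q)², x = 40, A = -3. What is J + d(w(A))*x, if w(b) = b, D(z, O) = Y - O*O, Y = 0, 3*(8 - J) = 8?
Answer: 88/9 ≈ 9.7778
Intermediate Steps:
J = 16/3 (J = 8 - ⅓*8 = 8 - 8/3 = 16/3 ≈ 5.3333)
D(z, O) = -O² (D(z, O) = 0 - O*O = 0 - O² = -O²)
d(Q) = Q⁻² (d(Q) = (-1*0² + 1/Q)² = (-1*0 + 1/Q)² = (0 + 1/Q)² = (1/Q)² = Q⁻²)
J + d(w(A))*x = 16/3 + 40/(-3)² = 16/3 + (⅑)*40 = 16/3 + 40/9 = 88/9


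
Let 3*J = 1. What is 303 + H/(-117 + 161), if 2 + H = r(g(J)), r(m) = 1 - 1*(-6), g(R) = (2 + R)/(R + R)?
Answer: 13337/44 ≈ 303.11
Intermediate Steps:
J = ⅓ (J = (⅓)*1 = ⅓ ≈ 0.33333)
g(R) = (2 + R)/(2*R) (g(R) = (2 + R)/((2*R)) = (2 + R)*(1/(2*R)) = (2 + R)/(2*R))
r(m) = 7 (r(m) = 1 + 6 = 7)
H = 5 (H = -2 + 7 = 5)
303 + H/(-117 + 161) = 303 + 5/(-117 + 161) = 303 + 5/44 = 13337/44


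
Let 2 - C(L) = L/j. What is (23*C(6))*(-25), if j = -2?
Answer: -2875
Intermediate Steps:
C(L) = 2 + L/2 (C(L) = 2 - L/(-2) = 2 - L*(-1)/2 = 2 - (-1)*L/2 = 2 + L/2)
(23*C(6))*(-25) = (23*(2 + (½)*6))*(-25) = (23*(2 + 3))*(-25) = (23*5)*(-25) = 115*(-25) = -2875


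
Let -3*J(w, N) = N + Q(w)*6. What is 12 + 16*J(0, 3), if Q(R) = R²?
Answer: -4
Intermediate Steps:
J(w, N) = -2*w² - N/3 (J(w, N) = -(N + w²*6)/3 = -(N + 6*w²)/3 = -2*w² - N/3)
12 + 16*J(0, 3) = 12 + 16*(-2*0² - ⅓*3) = 12 + 16*(-2*0 - 1) = 12 + 16*(0 - 1) = 12 + 16*(-1) = 12 - 16 = -4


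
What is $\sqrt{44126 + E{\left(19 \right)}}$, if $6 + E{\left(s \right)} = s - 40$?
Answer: $\sqrt{44099} \approx 210.0$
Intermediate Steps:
$E{\left(s \right)} = -46 + s$ ($E{\left(s \right)} = -6 + \left(s - 40\right) = -6 + \left(-40 + s\right) = -46 + s$)
$\sqrt{44126 + E{\left(19 \right)}} = \sqrt{44126 + \left(-46 + 19\right)} = \sqrt{44126 - 27} = \sqrt{44099}$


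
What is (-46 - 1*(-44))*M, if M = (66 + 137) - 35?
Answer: -336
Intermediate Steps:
M = 168 (M = 203 - 35 = 168)
(-46 - 1*(-44))*M = (-46 - 1*(-44))*168 = (-46 + 44)*168 = -2*168 = -336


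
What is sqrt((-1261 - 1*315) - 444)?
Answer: 2*I*sqrt(505) ≈ 44.944*I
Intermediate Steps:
sqrt((-1261 - 1*315) - 444) = sqrt((-1261 - 315) - 444) = sqrt(-1576 - 444) = sqrt(-2020) = 2*I*sqrt(505)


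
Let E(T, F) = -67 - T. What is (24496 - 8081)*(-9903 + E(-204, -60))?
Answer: -160308890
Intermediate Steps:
(24496 - 8081)*(-9903 + E(-204, -60)) = (24496 - 8081)*(-9903 + (-67 - 1*(-204))) = 16415*(-9903 + (-67 + 204)) = 16415*(-9903 + 137) = 16415*(-9766) = -160308890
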